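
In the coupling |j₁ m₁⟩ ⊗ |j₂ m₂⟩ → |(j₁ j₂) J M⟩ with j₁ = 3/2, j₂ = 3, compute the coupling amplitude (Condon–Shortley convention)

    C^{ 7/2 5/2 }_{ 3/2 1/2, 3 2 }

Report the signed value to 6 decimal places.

√[8·1!2!5!/9! · 2!1!5!1!6!1!] = √(6400/7)
  +(−1)^0/∏(0,1,1,5,1,0)! = 1/120  (running 1/120)
  +(−1)^1/∏(1,0,0,4,2,1)! = -1/48  (running -1/80)
⟨..|..⟩ = √(6400/7)·(-1/80) = -0.377964

-0.377964  (= −√(1/7))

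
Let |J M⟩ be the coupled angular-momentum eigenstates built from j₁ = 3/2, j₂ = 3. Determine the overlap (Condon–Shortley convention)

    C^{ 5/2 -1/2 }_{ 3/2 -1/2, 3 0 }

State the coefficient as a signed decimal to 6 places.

-0.414039

√[6·2!1!4!/8! · 1!2!3!3!2!3!] = √(216/35)
  +(−1)^1/∏(1,1,1,2,0,2)! = -1/4  (running -1/4)
  +(−1)^2/∏(2,0,0,1,1,3)! = 1/12  (running -1/6)
⟨..|..⟩ = √(216/35)·(-1/6) = -0.414039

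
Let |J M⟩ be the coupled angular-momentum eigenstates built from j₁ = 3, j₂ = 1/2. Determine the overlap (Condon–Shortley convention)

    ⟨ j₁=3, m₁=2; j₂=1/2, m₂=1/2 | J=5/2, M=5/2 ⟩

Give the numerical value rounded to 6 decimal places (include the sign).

−√(1/7) ≈ -0.377964

j₁+j₂−J=1  J+j₁−j₂=5  J−j₁+j₂=0  j₁+j₂+J+1=7
(j₁±m₁, j₂±m₂, J±M) = (5,1,1,0,5,0)
P² = 14400/7
sum k=1..1:
  [1] −1/120 = -1/120
S = -1/120
C² = P²·S² = 1/7 ; C = -0.377964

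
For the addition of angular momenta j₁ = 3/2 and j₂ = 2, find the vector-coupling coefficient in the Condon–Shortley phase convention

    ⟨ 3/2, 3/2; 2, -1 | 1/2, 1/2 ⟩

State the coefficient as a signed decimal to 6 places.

triangle: 3!*0!*1!/5! = 6/120
(j±m)!: 3!*0!*1!*3!*1!*0! = 36
prefactor² = (2J+1)*Δ*N² = 18/5
  k=0: +1/(0!*3!*0!*1!*0!*0!) = 1/6
Σ = 1/6  ⇒  CG² = 18/5*1/6² = 1/10
CG = +√(1/10) = +0.316228

+√(1/10) = +0.316228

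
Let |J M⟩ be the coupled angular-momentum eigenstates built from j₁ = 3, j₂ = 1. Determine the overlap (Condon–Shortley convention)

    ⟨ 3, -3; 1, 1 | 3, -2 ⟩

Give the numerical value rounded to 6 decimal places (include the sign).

−√(1/4) = -0.500000

triangle: 1!·5!·1!/8! = 120/40320
(j±m)!: 0!·6!·2!·0!·1!·5! = 172800
prefactor² = (2J+1)·Δ·N² = 3600
  k=1: −1/(1!·0!·5!·1!·0!·0!) = -1/120
Σ = -1/120  ⇒  CG² = 3600·(-1/120)² = 1/4
CG = −√(1/4) = -0.500000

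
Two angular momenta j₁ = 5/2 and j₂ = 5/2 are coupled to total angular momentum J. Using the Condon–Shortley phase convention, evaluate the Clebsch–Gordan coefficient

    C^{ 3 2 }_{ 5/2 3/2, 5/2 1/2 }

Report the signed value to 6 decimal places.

triangle: 2!·3!·3!/9! = 72/362880
(j±m)!: 4!·1!·3!·2!·5!·1! = 34560
prefactor² = (2J+1)·Δ·N² = 48
  k=0: +1/(0!·2!·1!·3!·2!·0!) = 1/24
  k=1: −1/(1!·1!·0!·2!·3!·1!) = -1/12
Σ = -1/24  ⇒  CG² = 48·(-1/24)² = 1/12
CG = −√(1/12) = -0.288675

−√(1/12) = -0.288675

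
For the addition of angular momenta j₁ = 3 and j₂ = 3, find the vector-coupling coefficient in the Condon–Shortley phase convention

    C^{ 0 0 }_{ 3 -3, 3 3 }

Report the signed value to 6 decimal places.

j₁+j₂−J=6  J+j₁−j₂=0  J−j₁+j₂=0  j₁+j₂+J+1=7
(j₁±m₁, j₂±m₂, J±M) = (0,6,6,0,0,0)
P² = 518400/7
sum k=6..6:
  [6] +1/720 = 1/720
S = 1/720
C² = P²·S² = 1/7 ; C = +0.377964

+0.377964  (= +√(1/7))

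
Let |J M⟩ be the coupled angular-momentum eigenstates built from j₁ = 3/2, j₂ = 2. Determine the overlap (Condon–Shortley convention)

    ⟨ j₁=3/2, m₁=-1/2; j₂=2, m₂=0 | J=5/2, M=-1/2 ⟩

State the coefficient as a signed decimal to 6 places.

−√(3/35) = -0.292770

triangle: 1!×2!×3!/7! = 12/5040
(j±m)!: 1!×2!×2!×2!×2!×3! = 96
prefactor² = (2J+1)×Δ×N² = 48/35
  k=0: +1/(0!×1!×2!×2!×0!×1!) = 1/4
  k=1: −1/(1!×0!×1!×1!×1!×2!) = -1/2
Σ = -1/4  ⇒  CG² = 48/35×(-1/4)² = 3/35
CG = −√(3/35) = -0.292770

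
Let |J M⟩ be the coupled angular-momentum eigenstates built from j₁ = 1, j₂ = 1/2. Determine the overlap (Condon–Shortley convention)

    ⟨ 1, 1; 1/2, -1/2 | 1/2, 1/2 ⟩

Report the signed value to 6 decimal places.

+√(2/3) ≈ +0.816497

√[2·1!1!0!/3! · 2!0!0!1!1!0!] = √(2/3)
  +(−1)^0/∏(0,1,0,0,1,0)! = 1  (running 1)
⟨..|..⟩ = √(2/3)·(1) = +0.816497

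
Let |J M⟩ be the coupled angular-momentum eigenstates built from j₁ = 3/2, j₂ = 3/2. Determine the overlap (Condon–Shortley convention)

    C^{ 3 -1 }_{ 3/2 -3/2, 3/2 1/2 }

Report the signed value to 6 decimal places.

+√(1/5) ≈ +0.447214

√[7·0!3!3!/7! · 0!3!2!1!2!4!] = √(144/5)
  +(−1)^0/∏(0,0,3,2,0,1)! = 1/12  (running 1/12)
⟨..|..⟩ = √(144/5)·(1/12) = +0.447214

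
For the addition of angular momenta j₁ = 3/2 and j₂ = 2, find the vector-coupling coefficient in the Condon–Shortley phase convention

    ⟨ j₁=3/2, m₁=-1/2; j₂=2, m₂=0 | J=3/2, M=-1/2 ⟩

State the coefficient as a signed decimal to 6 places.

j₁+j₂−J=2  J+j₁−j₂=1  J−j₁+j₂=2  j₁+j₂+J+1=6
(j₁±m₁, j₂±m₂, J±M) = (1,2,2,2,1,2)
P² = 16/45
sum k=1..2:
  [1] −1/1 = -1
  [2] +1/4 = 1/4
S = -3/4
C² = P²·S² = 1/5 ; C = -0.447214

-0.447214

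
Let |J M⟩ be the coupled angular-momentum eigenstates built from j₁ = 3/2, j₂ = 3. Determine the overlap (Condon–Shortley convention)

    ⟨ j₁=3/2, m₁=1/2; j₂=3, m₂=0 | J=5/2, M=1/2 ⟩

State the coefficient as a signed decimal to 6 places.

-0.414039  (= −√(6/35))

triangle: 2!×1!×4!/8! = 48/40320
(j±m)!: 2!×1!×3!×3!×3!×2! = 864
prefactor² = (2J+1)×Δ×N² = 216/35
  k=0: +1/(0!×2!×1!×3!×0!×1!) = 1/12
  k=1: −1/(1!×1!×0!×2!×1!×2!) = -1/4
Σ = -1/6  ⇒  CG² = 216/35×(-1/6)² = 6/35
CG = −√(6/35) = -0.414039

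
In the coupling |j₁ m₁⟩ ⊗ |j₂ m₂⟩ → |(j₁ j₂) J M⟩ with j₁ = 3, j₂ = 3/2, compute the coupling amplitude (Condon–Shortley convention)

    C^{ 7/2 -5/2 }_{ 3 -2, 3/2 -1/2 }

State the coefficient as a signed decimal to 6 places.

−√(1/7) ≈ -0.377964

√[8·1!5!2!/9! · 1!5!1!2!1!6!] = √(6400/7)
  +(−1)^0/∏(0,1,5,1,0,1)! = 1/120  (running 1/120)
  +(−1)^1/∏(1,0,4,0,1,2)! = -1/48  (running -1/80)
⟨..|..⟩ = √(6400/7)·(-1/80) = -0.377964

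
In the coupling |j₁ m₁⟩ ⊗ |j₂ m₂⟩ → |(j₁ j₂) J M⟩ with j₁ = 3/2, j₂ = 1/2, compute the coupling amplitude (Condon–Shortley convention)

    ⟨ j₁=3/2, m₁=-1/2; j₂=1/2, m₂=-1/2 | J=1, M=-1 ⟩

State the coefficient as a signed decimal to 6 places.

+0.500000

√[3·1!2!0!/4! · 1!2!0!1!0!2!] = √(1)
  +(−1)^0/∏(0,1,2,0,0,0)! = 1/2  (running 1/2)
⟨..|..⟩ = √(1)·(1/2) = +0.500000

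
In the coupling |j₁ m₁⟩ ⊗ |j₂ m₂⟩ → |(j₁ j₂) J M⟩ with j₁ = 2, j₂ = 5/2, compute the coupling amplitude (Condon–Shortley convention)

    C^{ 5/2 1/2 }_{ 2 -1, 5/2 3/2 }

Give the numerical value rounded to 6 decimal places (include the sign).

+0.414039

j₁+j₂−J=2  J+j₁−j₂=2  J−j₁+j₂=3  j₁+j₂+J+1=8
(j₁±m₁, j₂±m₂, J±M) = (1,3,4,1,3,2)
P² = 216/35
sum k=1..2:
  [1] −1/12 = -1/12
  [2] +1/4 = 1/4
S = 1/6
C² = P²·S² = 6/35 ; C = +0.414039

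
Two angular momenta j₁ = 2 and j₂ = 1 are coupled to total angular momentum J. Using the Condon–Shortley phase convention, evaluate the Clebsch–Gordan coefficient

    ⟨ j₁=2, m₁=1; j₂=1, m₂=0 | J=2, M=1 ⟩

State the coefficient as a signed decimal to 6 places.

+0.408248  (= +√(1/6))

triangle: 1!·3!·1!/6! = 6/720
(j±m)!: 3!·1!·1!·1!·3!·1! = 36
prefactor² = (2J+1)·Δ·N² = 3/2
  k=0: +1/(0!·1!·1!·1!·2!·0!) = 1/2
  k=1: −1/(1!·0!·0!·0!·3!·1!) = -1/6
Σ = 1/3  ⇒  CG² = 3/2·1/3² = 1/6
CG = +√(1/6) = +0.408248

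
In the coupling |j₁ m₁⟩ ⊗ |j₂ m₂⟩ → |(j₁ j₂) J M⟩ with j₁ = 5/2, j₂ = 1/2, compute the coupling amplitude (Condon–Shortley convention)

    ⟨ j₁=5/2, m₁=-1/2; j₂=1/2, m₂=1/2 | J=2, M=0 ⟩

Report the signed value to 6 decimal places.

triangle: 1!·4!·0!/6! = 24/720
(j±m)!: 2!·3!·1!·0!·2!·2! = 48
prefactor² = (2J+1)·Δ·N² = 8
  k=1: −1/(1!·0!·2!·0!·2!·0!) = -1/4
Σ = -1/4  ⇒  CG² = 8·(-1/4)² = 1/2
CG = −√(1/2) = -0.707107

-0.707107  (= −√(1/2))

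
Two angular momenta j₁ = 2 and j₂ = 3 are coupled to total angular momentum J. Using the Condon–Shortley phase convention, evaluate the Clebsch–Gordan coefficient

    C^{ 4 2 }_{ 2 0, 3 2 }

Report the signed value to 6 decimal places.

−√(12/35) = -0.585540

j₁+j₂−J=1  J+j₁−j₂=3  J−j₁+j₂=5  j₁+j₂+J+1=10
(j₁±m₁, j₂±m₂, J±M) = (2,2,5,1,6,2)
P² = 8640/7
sum k=0..1:
  [0] +1/240 = 1/240
  [1] −1/48 = -1/48
S = -1/60
C² = P²·S² = 12/35 ; C = -0.585540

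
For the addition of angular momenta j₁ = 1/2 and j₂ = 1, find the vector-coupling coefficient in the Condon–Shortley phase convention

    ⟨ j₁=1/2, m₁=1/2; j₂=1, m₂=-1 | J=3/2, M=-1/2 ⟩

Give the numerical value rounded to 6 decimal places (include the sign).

+√(1/3) ≈ +0.577350

j₁+j₂−J=0  J+j₁−j₂=1  J−j₁+j₂=2  j₁+j₂+J+1=4
(j₁±m₁, j₂±m₂, J±M) = (1,0,0,2,1,2)
P² = 4/3
sum k=0..0:
  [0] +1/2 = 1/2
S = 1/2
C² = P²·S² = 1/3 ; C = +0.577350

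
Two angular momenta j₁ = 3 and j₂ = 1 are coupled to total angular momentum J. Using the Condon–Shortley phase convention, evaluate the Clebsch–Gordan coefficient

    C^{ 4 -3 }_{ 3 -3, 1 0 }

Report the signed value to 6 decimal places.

√[9·0!6!2!/9! · 0!6!1!1!1!7!] = √(129600)
  +(−1)^0/∏(0,0,6,1,0,1)! = 1/720  (running 1/720)
⟨..|..⟩ = √(129600)·(1/720) = +0.500000

+√(1/4) ≈ +0.500000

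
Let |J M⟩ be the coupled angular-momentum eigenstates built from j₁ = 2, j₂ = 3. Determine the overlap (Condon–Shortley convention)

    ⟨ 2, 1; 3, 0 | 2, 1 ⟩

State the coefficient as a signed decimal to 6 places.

−√(2/7) = -0.534522

triangle: 3!*1!*3!/8! = 36/40320
(j±m)!: 3!*1!*3!*3!*3!*1! = 1296
prefactor² = (2J+1)*Δ*N² = 81/14
  k=0: +1/(0!*3!*1!*3!*0!*0!) = 1/36
  k=1: −1/(1!*2!*0!*2!*1!*1!) = -1/4
Σ = -2/9  ⇒  CG² = 81/14*(-2/9)² = 2/7
CG = −√(2/7) = -0.534522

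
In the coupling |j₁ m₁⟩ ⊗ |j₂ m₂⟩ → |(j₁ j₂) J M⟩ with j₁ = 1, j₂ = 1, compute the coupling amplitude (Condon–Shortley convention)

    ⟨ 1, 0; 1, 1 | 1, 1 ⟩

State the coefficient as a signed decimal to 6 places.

√[3·1!1!1!/4! · 1!1!2!0!2!0!] = √(1/2)
  +(−1)^1/∏(1,0,0,1,1,0)! = -1  (running -1)
⟨..|..⟩ = √(1/2)·(-1) = -0.707107

-0.707107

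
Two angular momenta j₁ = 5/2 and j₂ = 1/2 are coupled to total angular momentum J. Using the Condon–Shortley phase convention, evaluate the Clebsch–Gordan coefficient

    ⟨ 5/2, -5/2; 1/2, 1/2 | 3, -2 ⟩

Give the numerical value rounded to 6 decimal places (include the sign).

+√(1/6) ≈ +0.408248

triangle: 0!*5!*1!/7! = 120/5040
(j±m)!: 0!*5!*1!*0!*1!*5! = 14400
prefactor² = (2J+1)*Δ*N² = 2400
  k=0: +1/(0!*0!*5!*1!*0!*0!) = 1/120
Σ = 1/120  ⇒  CG² = 2400*1/120² = 1/6
CG = +√(1/6) = +0.408248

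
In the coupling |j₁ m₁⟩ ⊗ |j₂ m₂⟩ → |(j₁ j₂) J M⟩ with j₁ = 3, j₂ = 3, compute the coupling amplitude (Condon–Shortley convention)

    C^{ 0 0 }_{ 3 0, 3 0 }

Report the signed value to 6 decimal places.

triangle: 6!·0!·0!/7! = 720/5040
(j±m)!: 3!·3!·3!·3!·0!·0! = 1296
prefactor² = (2J+1)·Δ·N² = 1296/7
  k=3: −1/(3!·3!·0!·0!·0!·0!) = -1/36
Σ = -1/36  ⇒  CG² = 1296/7·(-1/36)² = 1/7
CG = −√(1/7) = -0.377964

-0.377964  (= −√(1/7))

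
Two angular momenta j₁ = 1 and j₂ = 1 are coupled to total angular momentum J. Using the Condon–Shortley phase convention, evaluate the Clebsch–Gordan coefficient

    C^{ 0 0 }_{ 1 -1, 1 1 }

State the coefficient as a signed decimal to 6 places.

+0.577350

triangle: 2!·0!·0!/3! = 2/6
(j±m)!: 0!·2!·2!·0!·0!·0! = 4
prefactor² = (2J+1)·Δ·N² = 4/3
  k=2: +1/(2!·0!·0!·0!·0!·0!) = 1/2
Σ = 1/2  ⇒  CG² = 4/3·1/2² = 1/3
CG = +√(1/3) = +0.577350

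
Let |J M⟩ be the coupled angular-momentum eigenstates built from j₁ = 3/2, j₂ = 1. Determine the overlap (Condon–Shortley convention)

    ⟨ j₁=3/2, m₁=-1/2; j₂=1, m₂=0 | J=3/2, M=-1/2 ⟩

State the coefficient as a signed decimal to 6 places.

−√(1/15) ≈ -0.258199

√[4·1!2!1!/5! · 1!2!1!1!1!2!] = √(4/15)
  +(−1)^0/∏(0,1,2,1,0,0)! = 1/2  (running 1/2)
  +(−1)^1/∏(1,0,1,0,1,1)! = -1  (running -1/2)
⟨..|..⟩ = √(4/15)·(-1/2) = -0.258199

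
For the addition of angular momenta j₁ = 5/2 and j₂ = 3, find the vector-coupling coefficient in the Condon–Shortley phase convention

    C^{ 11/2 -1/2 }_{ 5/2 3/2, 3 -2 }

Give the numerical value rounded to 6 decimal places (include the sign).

j₁+j₂−J=0  J+j₁−j₂=5  J−j₁+j₂=6  j₁+j₂+J+1=12
(j₁±m₁, j₂±m₂, J±M) = (4,1,1,5,5,6)
P² = 41472000/77
sum k=0..0:
  [0] +1/2880 = 1/2880
S = 1/2880
C² = P²·S² = 5/77 ; C = +0.254824

+0.254824  (= +√(5/77))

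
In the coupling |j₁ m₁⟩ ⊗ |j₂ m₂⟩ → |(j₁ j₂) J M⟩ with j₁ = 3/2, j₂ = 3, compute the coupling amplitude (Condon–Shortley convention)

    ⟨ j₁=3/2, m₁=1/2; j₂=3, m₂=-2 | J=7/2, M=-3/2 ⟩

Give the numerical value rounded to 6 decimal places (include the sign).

triangle: 1!×2!×5!/9! = 240/362880
(j±m)!: 2!×1!×1!×5!×2!×5! = 57600
prefactor² = (2J+1)×Δ×N² = 6400/21
  k=0: +1/(0!×1!×1!×1!×1!×4!) = 1/24
  k=1: −1/(1!×0!×0!×0!×2!×5!) = -1/240
Σ = 3/80  ⇒  CG² = 6400/21×3/80² = 3/7
CG = +√(3/7) = +0.654654

+0.654654  (= +√(3/7))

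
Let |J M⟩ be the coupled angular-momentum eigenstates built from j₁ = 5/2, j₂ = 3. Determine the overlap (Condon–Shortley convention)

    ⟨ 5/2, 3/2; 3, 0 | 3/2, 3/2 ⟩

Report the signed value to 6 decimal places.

−√(6/35) ≈ -0.414039

triangle: 4!×1!×2!/8! = 48/40320
(j±m)!: 4!×1!×3!×3!×3!×0! = 5184
prefactor² = (2J+1)×Δ×N² = 864/35
  k=1: −1/(1!×3!×0!×2!×1!×0!) = -1/12
Σ = -1/12  ⇒  CG² = 864/35×(-1/12)² = 6/35
CG = −√(6/35) = -0.414039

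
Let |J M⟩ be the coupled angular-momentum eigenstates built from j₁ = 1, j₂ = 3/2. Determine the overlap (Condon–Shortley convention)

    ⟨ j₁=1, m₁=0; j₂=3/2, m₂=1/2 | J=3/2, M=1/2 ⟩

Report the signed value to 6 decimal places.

−√(1/15) = -0.258199

j₁+j₂−J=1  J+j₁−j₂=1  J−j₁+j₂=2  j₁+j₂+J+1=5
(j₁±m₁, j₂±m₂, J±M) = (1,1,2,1,2,1)
P² = 4/15
sum k=0..1:
  [0] +1/2 = 1/2
  [1] −1/1 = -1
S = -1/2
C² = P²·S² = 1/15 ; C = -0.258199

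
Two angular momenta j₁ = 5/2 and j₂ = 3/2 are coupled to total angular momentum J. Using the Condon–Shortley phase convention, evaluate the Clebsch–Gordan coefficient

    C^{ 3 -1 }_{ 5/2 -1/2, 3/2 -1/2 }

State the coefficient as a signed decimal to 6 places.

+√(1/60) = +0.129099

triangle: 1!·4!·2!/8! = 48/40320
(j±m)!: 2!·3!·1!·2!·2!·4! = 1152
prefactor² = (2J+1)·Δ·N² = 48/5
  k=0: +1/(0!·1!·3!·1!·1!·1!) = 1/6
  k=1: −1/(1!·0!·2!·0!·2!·2!) = -1/8
Σ = 1/24  ⇒  CG² = 48/5·1/24² = 1/60
CG = +√(1/60) = +0.129099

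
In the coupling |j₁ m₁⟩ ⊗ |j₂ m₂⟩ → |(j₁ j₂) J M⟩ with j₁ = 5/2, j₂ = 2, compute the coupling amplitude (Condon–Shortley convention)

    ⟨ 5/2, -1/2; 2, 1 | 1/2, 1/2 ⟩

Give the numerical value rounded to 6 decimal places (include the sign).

-0.365148  (= −√(2/15))

triangle: 4!·1!·0!/6! = 24/720
(j±m)!: 2!·3!·3!·1!·1!·0! = 72
prefactor² = (2J+1)·Δ·N² = 24/5
  k=3: −1/(3!·1!·0!·0!·1!·0!) = -1/6
Σ = -1/6  ⇒  CG² = 24/5·(-1/6)² = 2/15
CG = −√(2/15) = -0.365148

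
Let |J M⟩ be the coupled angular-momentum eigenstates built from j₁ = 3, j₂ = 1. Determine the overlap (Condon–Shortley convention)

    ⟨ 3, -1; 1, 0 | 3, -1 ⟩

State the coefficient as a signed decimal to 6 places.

triangle: 1!*5!*1!/8! = 120/40320
(j±m)!: 2!*4!*1!*1!*2!*4! = 2304
prefactor² = (2J+1)*Δ*N² = 48
  k=0: +1/(0!*1!*4!*1!*1!*0!) = 1/24
  k=1: −1/(1!*0!*3!*0!*2!*1!) = -1/12
Σ = -1/24  ⇒  CG² = 48*(-1/24)² = 1/12
CG = −√(1/12) = -0.288675

-0.288675  (= −√(1/12))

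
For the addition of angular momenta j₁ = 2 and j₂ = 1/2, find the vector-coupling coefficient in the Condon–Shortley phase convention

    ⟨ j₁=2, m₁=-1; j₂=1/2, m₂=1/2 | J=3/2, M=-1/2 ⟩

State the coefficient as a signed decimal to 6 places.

j₁+j₂−J=1  J+j₁−j₂=3  J−j₁+j₂=0  j₁+j₂+J+1=5
(j₁±m₁, j₂±m₂, J±M) = (1,3,1,0,1,2)
P² = 12/5
sum k=1..1:
  [1] −1/2 = -1/2
S = -1/2
C² = P²·S² = 3/5 ; C = -0.774597

-0.774597  (= −√(3/5))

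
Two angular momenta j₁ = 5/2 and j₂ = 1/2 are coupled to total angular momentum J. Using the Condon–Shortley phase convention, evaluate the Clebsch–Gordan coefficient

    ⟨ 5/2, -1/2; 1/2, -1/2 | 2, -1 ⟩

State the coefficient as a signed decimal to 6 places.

j₁+j₂−J=1  J+j₁−j₂=4  J−j₁+j₂=0  j₁+j₂+J+1=6
(j₁±m₁, j₂±m₂, J±M) = (2,3,0,1,1,3)
P² = 12
sum k=0..0:
  [0] +1/6 = 1/6
S = 1/6
C² = P²·S² = 1/3 ; C = +0.577350

+√(1/3) ≈ +0.577350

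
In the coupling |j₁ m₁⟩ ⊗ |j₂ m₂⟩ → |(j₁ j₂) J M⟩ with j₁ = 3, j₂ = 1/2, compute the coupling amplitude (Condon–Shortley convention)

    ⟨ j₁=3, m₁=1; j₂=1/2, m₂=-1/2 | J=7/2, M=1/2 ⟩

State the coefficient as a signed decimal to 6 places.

triangle: 0!·6!·1!/8! = 720/40320
(j±m)!: 4!·2!·0!·1!·4!·3! = 6912
prefactor² = (2J+1)·Δ·N² = 6912/7
  k=0: +1/(0!·0!·2!·0!·4!·1!) = 1/48
Σ = 1/48  ⇒  CG² = 6912/7·1/48² = 3/7
CG = +√(3/7) = +0.654654

+√(3/7) ≈ +0.654654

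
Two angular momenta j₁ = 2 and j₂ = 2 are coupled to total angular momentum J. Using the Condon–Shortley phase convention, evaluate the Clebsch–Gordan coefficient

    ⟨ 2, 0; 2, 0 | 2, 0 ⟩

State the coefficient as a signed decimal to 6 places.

-0.534522  (= −√(2/7))

j₁+j₂−J=2  J+j₁−j₂=2  J−j₁+j₂=2  j₁+j₂+J+1=7
(j₁±m₁, j₂±m₂, J±M) = (2,2,2,2,2,2)
P² = 32/63
sum k=0..2:
  [0] +1/8 = 1/8
  [1] −1/1 = -1
  [2] +1/8 = 1/8
S = -3/4
C² = P²·S² = 2/7 ; C = -0.534522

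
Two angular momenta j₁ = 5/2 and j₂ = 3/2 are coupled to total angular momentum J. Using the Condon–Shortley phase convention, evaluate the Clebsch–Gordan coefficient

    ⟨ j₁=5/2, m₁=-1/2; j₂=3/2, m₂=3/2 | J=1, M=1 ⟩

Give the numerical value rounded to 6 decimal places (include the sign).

j₁+j₂−J=3  J+j₁−j₂=2  J−j₁+j₂=0  j₁+j₂+J+1=6
(j₁±m₁, j₂±m₂, J±M) = (2,3,3,0,2,0)
P² = 36/5
sum k=3..3:
  [3] −1/12 = -1/12
S = -1/12
C² = P²·S² = 1/20 ; C = -0.223607

−√(1/20) = -0.223607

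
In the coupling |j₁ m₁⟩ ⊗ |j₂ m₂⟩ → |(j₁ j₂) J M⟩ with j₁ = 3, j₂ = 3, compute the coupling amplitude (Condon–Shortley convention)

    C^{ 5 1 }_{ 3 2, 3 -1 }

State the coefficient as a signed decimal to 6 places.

+√(9/28) ≈ +0.566947

√[11·1!5!5!/12! · 5!1!2!4!6!4!] = √(230400/7)
  +(−1)^0/∏(0,1,1,2,4,3)! = 1/288  (running 1/288)
  +(−1)^1/∏(1,0,0,1,5,4)! = -1/2880  (running 1/320)
⟨..|..⟩ = √(230400/7)·(1/320) = +0.566947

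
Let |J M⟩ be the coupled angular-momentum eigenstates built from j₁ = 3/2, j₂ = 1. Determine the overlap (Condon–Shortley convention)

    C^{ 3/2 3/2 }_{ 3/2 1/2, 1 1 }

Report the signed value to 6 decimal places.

-0.632456  (= −√(2/5))

√[4·1!2!1!/5! · 2!1!2!0!3!0!] = √(8/5)
  +(−1)^1/∏(1,0,0,1,2,0)! = -1/2  (running -1/2)
⟨..|..⟩ = √(8/5)·(-1/2) = -0.632456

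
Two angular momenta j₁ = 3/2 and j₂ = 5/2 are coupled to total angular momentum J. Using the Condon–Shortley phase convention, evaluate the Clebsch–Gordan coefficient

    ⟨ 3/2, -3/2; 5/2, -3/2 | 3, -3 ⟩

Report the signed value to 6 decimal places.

√[7·1!2!4!/8! · 0!3!1!4!0!6!] = √(864)
  +(−1)^1/∏(1,0,2,0,0,4)! = -1/48  (running -1/48)
⟨..|..⟩ = √(864)·(-1/48) = -0.612372

−√(3/8) ≈ -0.612372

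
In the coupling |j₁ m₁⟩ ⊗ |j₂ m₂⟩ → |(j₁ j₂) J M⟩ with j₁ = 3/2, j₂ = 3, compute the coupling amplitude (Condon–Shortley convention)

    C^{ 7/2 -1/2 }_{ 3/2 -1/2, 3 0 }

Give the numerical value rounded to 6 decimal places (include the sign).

−√(2/21) = -0.308607

j₁+j₂−J=1  J+j₁−j₂=2  J−j₁+j₂=5  j₁+j₂+J+1=9
(j₁±m₁, j₂±m₂, J±M) = (1,2,3,3,3,4)
P² = 384/7
sum k=0..1:
  [0] +1/24 = 1/24
  [1] −1/12 = -1/12
S = -1/24
C² = P²·S² = 2/21 ; C = -0.308607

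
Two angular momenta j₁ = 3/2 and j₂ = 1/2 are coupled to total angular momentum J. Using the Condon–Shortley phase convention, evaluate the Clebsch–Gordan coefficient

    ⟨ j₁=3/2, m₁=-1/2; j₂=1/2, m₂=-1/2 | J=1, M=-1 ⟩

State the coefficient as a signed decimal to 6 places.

j₁+j₂−J=1  J+j₁−j₂=2  J−j₁+j₂=0  j₁+j₂+J+1=4
(j₁±m₁, j₂±m₂, J±M) = (1,2,0,1,0,2)
P² = 1
sum k=0..0:
  [0] +1/2 = 1/2
S = 1/2
C² = P²·S² = 1/4 ; C = +0.500000

+√(1/4) ≈ +0.500000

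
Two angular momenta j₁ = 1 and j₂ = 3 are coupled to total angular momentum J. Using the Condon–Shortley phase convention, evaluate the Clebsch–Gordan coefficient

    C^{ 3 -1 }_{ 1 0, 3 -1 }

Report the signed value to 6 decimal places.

j₁+j₂−J=1  J+j₁−j₂=1  J−j₁+j₂=5  j₁+j₂+J+1=8
(j₁±m₁, j₂±m₂, J±M) = (1,1,2,4,2,4)
P² = 48
sum k=0..1:
  [0] +1/12 = 1/12
  [1] −1/24 = -1/24
S = 1/24
C² = P²·S² = 1/12 ; C = +0.288675

+√(1/12) ≈ +0.288675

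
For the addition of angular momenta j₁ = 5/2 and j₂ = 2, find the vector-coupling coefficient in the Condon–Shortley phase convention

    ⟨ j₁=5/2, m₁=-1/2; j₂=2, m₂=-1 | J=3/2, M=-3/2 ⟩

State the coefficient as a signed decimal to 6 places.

-0.507093  (= −√(9/35))

j₁+j₂−J=3  J+j₁−j₂=2  J−j₁+j₂=1  j₁+j₂+J+1=7
(j₁±m₁, j₂±m₂, J±M) = (2,3,1,3,0,3)
P² = 144/35
sum k=1..1:
  [1] −1/4 = -1/4
S = -1/4
C² = P²·S² = 9/35 ; C = -0.507093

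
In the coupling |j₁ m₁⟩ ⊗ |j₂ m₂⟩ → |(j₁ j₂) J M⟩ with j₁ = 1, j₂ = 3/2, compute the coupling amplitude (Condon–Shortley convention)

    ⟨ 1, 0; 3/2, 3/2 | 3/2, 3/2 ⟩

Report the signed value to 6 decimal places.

-0.774597

√[4·1!1!2!/5! · 1!1!3!0!3!0!] = √(12/5)
  +(−1)^1/∏(1,0,0,2,1,0)! = -1/2  (running -1/2)
⟨..|..⟩ = √(12/5)·(-1/2) = -0.774597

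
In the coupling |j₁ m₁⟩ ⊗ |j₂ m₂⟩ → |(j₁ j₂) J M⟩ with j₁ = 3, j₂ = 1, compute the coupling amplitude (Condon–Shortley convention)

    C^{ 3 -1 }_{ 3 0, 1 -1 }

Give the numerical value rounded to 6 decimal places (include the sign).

j₁+j₂−J=1  J+j₁−j₂=5  J−j₁+j₂=1  j₁+j₂+J+1=8
(j₁±m₁, j₂±m₂, J±M) = (3,3,0,2,2,4)
P² = 72
sum k=0..0:
  [0] +1/12 = 1/12
S = 1/12
C² = P²·S² = 1/2 ; C = +0.707107

+√(1/2) ≈ +0.707107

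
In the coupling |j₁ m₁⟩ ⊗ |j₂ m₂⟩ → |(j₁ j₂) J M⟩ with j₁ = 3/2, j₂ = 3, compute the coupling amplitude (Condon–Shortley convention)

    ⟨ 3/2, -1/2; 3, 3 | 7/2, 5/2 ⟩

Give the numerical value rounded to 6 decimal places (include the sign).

-0.617213

triangle: 1!*2!*5!/9! = 240/362880
(j±m)!: 1!*2!*6!*0!*6!*1! = 1036800
prefactor² = (2J+1)*Δ*N² = 38400/7
  k=1: −1/(1!*0!*1!*5!*1!*0!) = -1/120
Σ = -1/120  ⇒  CG² = 38400/7*(-1/120)² = 8/21
CG = −√(8/21) = -0.617213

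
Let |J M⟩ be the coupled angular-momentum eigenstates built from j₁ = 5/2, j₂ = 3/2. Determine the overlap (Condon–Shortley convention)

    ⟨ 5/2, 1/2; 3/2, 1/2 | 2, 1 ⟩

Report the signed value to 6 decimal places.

triangle: 2!×3!×1!/7! = 12/5040
(j±m)!: 3!×2!×2!×1!×3!×1! = 144
prefactor² = (2J+1)×Δ×N² = 12/7
  k=1: −1/(1!×1!×1!×1!×2!×0!) = -1/2
  k=2: +1/(2!×0!×0!×0!×3!×1!) = 1/12
Σ = -5/12  ⇒  CG² = 12/7×(-5/12)² = 25/84
CG = −√(25/84) = -0.545545

-0.545545  (= −√(25/84))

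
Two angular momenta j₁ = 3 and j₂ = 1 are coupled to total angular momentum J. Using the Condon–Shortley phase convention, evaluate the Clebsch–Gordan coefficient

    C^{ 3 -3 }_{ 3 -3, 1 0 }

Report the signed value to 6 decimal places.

-0.866025

√[7·1!5!1!/8! · 0!6!1!1!0!6!] = √(10800)
  +(−1)^1/∏(1,0,5,0,0,1)! = -1/120  (running -1/120)
⟨..|..⟩ = √(10800)·(-1/120) = -0.866025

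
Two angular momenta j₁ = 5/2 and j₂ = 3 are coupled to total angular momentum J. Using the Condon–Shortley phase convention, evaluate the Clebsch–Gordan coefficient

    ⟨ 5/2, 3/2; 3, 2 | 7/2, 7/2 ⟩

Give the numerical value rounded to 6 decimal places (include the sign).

-0.666667  (= −√(4/9))

j₁+j₂−J=2  J+j₁−j₂=3  J−j₁+j₂=4  j₁+j₂+J+1=10
(j₁±m₁, j₂±m₂, J±M) = (4,1,5,1,7,0)
P² = 9216
sum k=1..1:
  [1] −1/144 = -1/144
S = -1/144
C² = P²·S² = 4/9 ; C = -0.666667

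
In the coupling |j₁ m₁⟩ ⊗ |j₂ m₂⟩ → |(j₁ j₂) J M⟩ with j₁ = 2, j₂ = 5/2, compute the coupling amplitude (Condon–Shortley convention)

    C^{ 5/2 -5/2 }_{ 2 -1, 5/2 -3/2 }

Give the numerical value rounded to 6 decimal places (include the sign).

triangle: 2!×2!×3!/8! = 24/40320
(j±m)!: 1!×3!×1!×4!×0!×5! = 17280
prefactor² = (2J+1)×Δ×N² = 432/7
  k=1: −1/(1!×1!×2!×0!×0!×3!) = -1/12
Σ = -1/12  ⇒  CG² = 432/7×(-1/12)² = 3/7
CG = −√(3/7) = -0.654654

−√(3/7) ≈ -0.654654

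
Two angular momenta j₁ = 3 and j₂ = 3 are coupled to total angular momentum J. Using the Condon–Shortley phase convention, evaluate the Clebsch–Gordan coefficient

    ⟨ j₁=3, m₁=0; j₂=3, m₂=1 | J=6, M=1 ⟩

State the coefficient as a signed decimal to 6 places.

+0.615457

j₁+j₂−J=0  J+j₁−j₂=6  J−j₁+j₂=6  j₁+j₂+J+1=13
(j₁±m₁, j₂±m₂, J±M) = (3,3,4,2,7,5)
P² = 12441600/11
sum k=0..0:
  [0] +1/1728 = 1/1728
S = 1/1728
C² = P²·S² = 25/66 ; C = +0.615457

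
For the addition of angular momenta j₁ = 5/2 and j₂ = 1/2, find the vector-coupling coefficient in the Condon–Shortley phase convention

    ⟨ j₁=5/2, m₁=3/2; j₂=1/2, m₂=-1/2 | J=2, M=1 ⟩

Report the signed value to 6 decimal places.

j₁+j₂−J=1  J+j₁−j₂=4  J−j₁+j₂=0  j₁+j₂+J+1=6
(j₁±m₁, j₂±m₂, J±M) = (4,1,0,1,3,1)
P² = 24
sum k=0..0:
  [0] +1/6 = 1/6
S = 1/6
C² = P²·S² = 2/3 ; C = +0.816497

+0.816497  (= +√(2/3))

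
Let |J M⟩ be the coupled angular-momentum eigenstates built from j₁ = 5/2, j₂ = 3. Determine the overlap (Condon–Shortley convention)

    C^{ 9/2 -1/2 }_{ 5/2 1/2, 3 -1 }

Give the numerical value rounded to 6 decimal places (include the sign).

j₁+j₂−J=1  J+j₁−j₂=4  J−j₁+j₂=5  j₁+j₂+J+1=11
(j₁±m₁, j₂±m₂, J±M) = (3,2,2,4,4,5)
P² = 92160/77
sum k=0..1:
  [0] +1/48 = 1/48
  [1] −1/144 = -1/144
S = 1/72
C² = P²·S² = 160/693 ; C = +0.480500

+0.480500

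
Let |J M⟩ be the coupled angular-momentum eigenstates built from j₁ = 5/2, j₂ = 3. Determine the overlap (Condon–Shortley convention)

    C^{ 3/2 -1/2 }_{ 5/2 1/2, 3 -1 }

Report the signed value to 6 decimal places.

triangle: 4!·1!·2!/8! = 48/40320
(j±m)!: 3!·2!·2!·4!·1!·2! = 1152
prefactor² = (2J+1)·Δ·N² = 192/35
  k=1: −1/(1!·3!·1!·1!·0!·1!) = -1/6
  k=2: +1/(2!·2!·0!·0!·1!·2!) = 1/8
Σ = -1/24  ⇒  CG² = 192/35·(-1/24)² = 1/105
CG = −√(1/105) = -0.097590

−√(1/105) ≈ -0.097590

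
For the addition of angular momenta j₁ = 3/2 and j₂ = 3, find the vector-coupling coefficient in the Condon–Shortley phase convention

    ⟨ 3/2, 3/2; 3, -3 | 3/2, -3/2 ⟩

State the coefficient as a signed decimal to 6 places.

+√(4/7) ≈ +0.755929

√[4·3!0!3!/7! · 3!0!0!6!0!3!] = √(5184/7)
  +(−1)^0/∏(0,3,0,0,0,3)! = 1/36  (running 1/36)
⟨..|..⟩ = √(5184/7)·(1/36) = +0.755929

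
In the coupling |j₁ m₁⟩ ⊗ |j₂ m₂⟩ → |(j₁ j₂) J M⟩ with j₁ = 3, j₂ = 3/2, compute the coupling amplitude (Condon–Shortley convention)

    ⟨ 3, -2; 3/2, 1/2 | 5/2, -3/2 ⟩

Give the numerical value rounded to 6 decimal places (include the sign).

+0.267261

√[6·2!4!1!/8! · 1!5!2!1!1!4!] = √(288/7)
  +(−1)^1/∏(1,1,4,1,0,0)! = -1/24  (running -1/24)
  +(−1)^2/∏(2,0,3,0,1,1)! = 1/12  (running 1/24)
⟨..|..⟩ = √(288/7)·(1/24) = +0.267261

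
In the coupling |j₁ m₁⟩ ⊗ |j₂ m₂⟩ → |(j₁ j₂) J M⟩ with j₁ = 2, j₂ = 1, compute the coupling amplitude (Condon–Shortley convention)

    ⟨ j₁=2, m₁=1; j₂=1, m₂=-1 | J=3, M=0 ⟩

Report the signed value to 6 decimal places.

+√(1/5) ≈ +0.447214

j₁+j₂−J=0  J+j₁−j₂=4  J−j₁+j₂=2  j₁+j₂+J+1=7
(j₁±m₁, j₂±m₂, J±M) = (3,1,0,2,3,3)
P² = 144/5
sum k=0..0:
  [0] +1/12 = 1/12
S = 1/12
C² = P²·S² = 1/5 ; C = +0.447214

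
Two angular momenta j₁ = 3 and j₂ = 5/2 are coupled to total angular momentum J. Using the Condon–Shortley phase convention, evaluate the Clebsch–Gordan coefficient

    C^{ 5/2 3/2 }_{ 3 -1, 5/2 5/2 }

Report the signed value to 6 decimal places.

−√(2/7) ≈ -0.534522

√[6·3!3!2!/9! · 2!4!5!0!4!1!] = √(1152/7)
  +(−1)^3/∏(3,0,1,2,2,0)! = -1/24  (running -1/24)
⟨..|..⟩ = √(1152/7)·(-1/24) = -0.534522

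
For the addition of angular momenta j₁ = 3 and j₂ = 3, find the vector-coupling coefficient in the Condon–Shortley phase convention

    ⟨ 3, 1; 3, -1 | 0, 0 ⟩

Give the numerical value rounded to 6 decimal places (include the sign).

√[1·6!0!0!/7! · 4!2!2!4!0!0!] = √(2304/7)
  +(−1)^2/∏(2,4,0,0,0,0)! = 1/48  (running 1/48)
⟨..|..⟩ = √(2304/7)·(1/48) = +0.377964

+0.377964  (= +√(1/7))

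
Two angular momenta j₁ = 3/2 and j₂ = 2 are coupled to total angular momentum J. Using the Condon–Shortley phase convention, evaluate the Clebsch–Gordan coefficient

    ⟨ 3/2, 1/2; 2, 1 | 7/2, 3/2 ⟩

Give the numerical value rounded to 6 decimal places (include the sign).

√[8·0!3!4!/8! · 2!1!3!1!5!2!] = √(576/7)
  +(−1)^0/∏(0,0,1,3,2,1)! = 1/12  (running 1/12)
⟨..|..⟩ = √(576/7)·(1/12) = +0.755929

+√(4/7) = +0.755929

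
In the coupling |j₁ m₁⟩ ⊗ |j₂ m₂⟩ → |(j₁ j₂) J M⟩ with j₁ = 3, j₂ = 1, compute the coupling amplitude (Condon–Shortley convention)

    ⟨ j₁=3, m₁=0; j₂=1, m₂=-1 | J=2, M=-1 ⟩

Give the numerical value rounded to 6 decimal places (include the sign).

+0.377964  (= +√(1/7))

j₁+j₂−J=2  J+j₁−j₂=4  J−j₁+j₂=0  j₁+j₂+J+1=7
(j₁±m₁, j₂±m₂, J±M) = (3,3,0,2,1,3)
P² = 144/7
sum k=0..0:
  [0] +1/12 = 1/12
S = 1/12
C² = P²·S² = 1/7 ; C = +0.377964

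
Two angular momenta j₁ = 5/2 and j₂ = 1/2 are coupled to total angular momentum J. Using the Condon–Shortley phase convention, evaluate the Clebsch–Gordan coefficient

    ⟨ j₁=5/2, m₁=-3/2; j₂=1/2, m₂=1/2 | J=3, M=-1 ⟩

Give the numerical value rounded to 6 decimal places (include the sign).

j₁+j₂−J=0  J+j₁−j₂=5  J−j₁+j₂=1  j₁+j₂+J+1=7
(j₁±m₁, j₂±m₂, J±M) = (1,4,1,0,2,4)
P² = 192
sum k=0..0:
  [0] +1/24 = 1/24
S = 1/24
C² = P²·S² = 1/3 ; C = +0.577350

+0.577350  (= +√(1/3))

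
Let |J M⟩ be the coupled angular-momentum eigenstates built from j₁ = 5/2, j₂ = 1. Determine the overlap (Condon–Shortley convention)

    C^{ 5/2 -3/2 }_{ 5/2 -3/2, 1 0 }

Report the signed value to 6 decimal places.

triangle: 1!*4!*1!/7! = 24/5040
(j±m)!: 1!*4!*1!*1!*1!*4! = 576
prefactor² = (2J+1)*Δ*N² = 576/35
  k=0: +1/(0!*1!*4!*1!*0!*0!) = 1/24
  k=1: −1/(1!*0!*3!*0!*1!*1!) = -1/6
Σ = -1/8  ⇒  CG² = 576/35*(-1/8)² = 9/35
CG = −√(9/35) = -0.507093

−√(9/35) ≈ -0.507093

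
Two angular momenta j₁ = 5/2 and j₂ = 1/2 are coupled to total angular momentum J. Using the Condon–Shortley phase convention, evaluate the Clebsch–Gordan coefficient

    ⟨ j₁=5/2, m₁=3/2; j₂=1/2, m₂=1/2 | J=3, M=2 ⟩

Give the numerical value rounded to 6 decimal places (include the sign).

triangle: 0!*5!*1!/7! = 120/5040
(j±m)!: 4!*1!*1!*0!*5!*1! = 2880
prefactor² = (2J+1)*Δ*N² = 480
  k=0: +1/(0!*0!*1!*1!*4!*0!) = 1/24
Σ = 1/24  ⇒  CG² = 480*1/24² = 5/6
CG = +√(5/6) = +0.912871

+√(5/6) ≈ +0.912871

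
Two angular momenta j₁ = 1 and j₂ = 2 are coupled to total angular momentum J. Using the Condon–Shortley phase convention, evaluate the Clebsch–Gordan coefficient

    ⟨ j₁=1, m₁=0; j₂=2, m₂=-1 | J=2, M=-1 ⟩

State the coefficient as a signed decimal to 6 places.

+0.408248

triangle: 1!·1!·3!/6! = 6/720
(j±m)!: 1!·1!·1!·3!·1!·3! = 36
prefactor² = (2J+1)·Δ·N² = 3/2
  k=0: +1/(0!·1!·1!·1!·0!·2!) = 1/2
  k=1: −1/(1!·0!·0!·0!·1!·3!) = -1/6
Σ = 1/3  ⇒  CG² = 3/2·1/3² = 1/6
CG = +√(1/6) = +0.408248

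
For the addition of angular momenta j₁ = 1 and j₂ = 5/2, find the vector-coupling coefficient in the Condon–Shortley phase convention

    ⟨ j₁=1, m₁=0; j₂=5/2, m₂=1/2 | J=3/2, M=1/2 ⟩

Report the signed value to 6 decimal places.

√[4·2!0!3!/6! · 1!1!3!2!2!1!] = √(8/5)
  +(−1)^1/∏(1,1,0,2,0,1)! = -1/2  (running -1/2)
⟨..|..⟩ = √(8/5)·(-1/2) = -0.632456

−√(2/5) = -0.632456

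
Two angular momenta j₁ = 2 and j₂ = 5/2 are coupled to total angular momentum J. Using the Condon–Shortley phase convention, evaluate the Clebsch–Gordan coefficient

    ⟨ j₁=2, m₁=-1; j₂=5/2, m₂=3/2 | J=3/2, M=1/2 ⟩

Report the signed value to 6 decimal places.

√[4·3!1!2!/7! · 1!3!4!1!2!1!] = √(96/35)
  +(−1)^2/∏(2,1,1,2,0,0)! = 1/4  (running 1/4)
  +(−1)^3/∏(3,0,0,1,1,1)! = -1/6  (running 1/12)
⟨..|..⟩ = √(96/35)·(1/12) = +0.138013

+√(2/105) ≈ +0.138013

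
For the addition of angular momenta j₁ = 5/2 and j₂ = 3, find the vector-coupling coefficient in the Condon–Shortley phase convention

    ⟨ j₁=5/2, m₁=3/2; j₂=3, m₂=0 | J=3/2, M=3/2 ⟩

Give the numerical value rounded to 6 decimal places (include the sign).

j₁+j₂−J=4  J+j₁−j₂=1  J−j₁+j₂=2  j₁+j₂+J+1=8
(j₁±m₁, j₂±m₂, J±M) = (4,1,3,3,3,0)
P² = 864/35
sum k=1..1:
  [1] −1/12 = -1/12
S = -1/12
C² = P²·S² = 6/35 ; C = -0.414039

-0.414039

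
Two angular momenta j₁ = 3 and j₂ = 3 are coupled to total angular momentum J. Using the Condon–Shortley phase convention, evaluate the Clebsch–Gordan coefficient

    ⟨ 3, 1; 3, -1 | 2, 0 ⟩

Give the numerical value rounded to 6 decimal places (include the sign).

triangle: 4!·2!·2!/9! = 96/362880
(j±m)!: 4!·2!·2!·4!·2!·2! = 9216
prefactor² = (2J+1)·Δ·N² = 256/21
  k=0: +1/(0!·4!·2!·2!·0!·0!) = 1/96
  k=1: −1/(1!·3!·1!·1!·1!·1!) = -1/6
  k=2: +1/(2!·2!·0!·0!·2!·2!) = 1/16
Σ = -3/32  ⇒  CG² = 256/21·(-3/32)² = 3/28
CG = −√(3/28) = -0.327327

-0.327327  (= −√(3/28))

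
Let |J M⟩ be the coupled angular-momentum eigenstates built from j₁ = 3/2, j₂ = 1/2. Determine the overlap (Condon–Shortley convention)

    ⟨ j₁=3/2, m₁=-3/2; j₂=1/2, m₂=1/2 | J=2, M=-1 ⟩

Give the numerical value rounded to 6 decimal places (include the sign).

triangle: 0!×3!×1!/5! = 6/120
(j±m)!: 0!×3!×1!×0!×1!×3! = 36
prefactor² = (2J+1)×Δ×N² = 9
  k=0: +1/(0!×0!×3!×1!×0!×0!) = 1/6
Σ = 1/6  ⇒  CG² = 9×1/6² = 1/4
CG = +√(1/4) = +0.500000

+0.500000  (= +√(1/4))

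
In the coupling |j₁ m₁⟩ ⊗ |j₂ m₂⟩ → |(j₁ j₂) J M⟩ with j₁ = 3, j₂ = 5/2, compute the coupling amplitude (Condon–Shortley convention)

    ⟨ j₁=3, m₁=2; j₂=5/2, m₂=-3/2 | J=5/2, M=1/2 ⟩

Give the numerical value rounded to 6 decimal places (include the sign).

+√(1/14) ≈ +0.267261

j₁+j₂−J=3  J+j₁−j₂=3  J−j₁+j₂=2  j₁+j₂+J+1=9
(j₁±m₁, j₂±m₂, J±M) = (5,1,1,4,3,2)
P² = 288/7
sum k=0..1:
  [0] +1/12 = 1/12
  [1] −1/24 = -1/24
S = 1/24
C² = P²·S² = 1/14 ; C = +0.267261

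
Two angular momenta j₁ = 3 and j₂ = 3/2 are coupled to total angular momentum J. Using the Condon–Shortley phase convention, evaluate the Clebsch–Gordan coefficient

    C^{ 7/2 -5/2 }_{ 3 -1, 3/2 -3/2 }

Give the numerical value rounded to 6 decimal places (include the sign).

+0.690066

√[8·1!5!2!/9! · 2!4!0!3!1!6!] = √(7680/7)
  +(−1)^0/∏(0,1,4,0,1,2)! = 1/48  (running 1/48)
⟨..|..⟩ = √(7680/7)·(1/48) = +0.690066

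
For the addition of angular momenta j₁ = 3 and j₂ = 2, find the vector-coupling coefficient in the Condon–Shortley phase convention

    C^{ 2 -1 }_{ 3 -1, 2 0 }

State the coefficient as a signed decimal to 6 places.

+√(1/7) = +0.377964

triangle: 3!×3!×1!/8! = 36/40320
(j±m)!: 2!×4!×2!×2!×1!×3! = 1152
prefactor² = (2J+1)×Δ×N² = 36/7
  k=1: −1/(1!×2!×3!×1!×0!×0!) = -1/12
  k=2: +1/(2!×1!×2!×0!×1!×1!) = 1/4
Σ = 1/6  ⇒  CG² = 36/7×1/6² = 1/7
CG = +√(1/7) = +0.377964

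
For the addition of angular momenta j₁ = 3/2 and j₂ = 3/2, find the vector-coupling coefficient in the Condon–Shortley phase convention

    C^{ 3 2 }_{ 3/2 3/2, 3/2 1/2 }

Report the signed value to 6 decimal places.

√[7·0!3!3!/7! · 3!0!2!1!5!1!] = √(72)
  +(−1)^0/∏(0,0,0,2,3,1)! = 1/12  (running 1/12)
⟨..|..⟩ = √(72)·(1/12) = +0.707107

+0.707107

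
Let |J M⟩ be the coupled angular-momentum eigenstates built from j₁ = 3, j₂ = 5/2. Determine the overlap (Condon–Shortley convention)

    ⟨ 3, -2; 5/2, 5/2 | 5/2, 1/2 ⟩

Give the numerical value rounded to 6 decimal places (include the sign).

triangle: 3!×3!×2!/9! = 72/362880
(j±m)!: 1!×5!×5!×0!×3!×2! = 172800
prefactor² = (2J+1)×Δ×N² = 1440/7
  k=3: −1/(3!×0!×2!×2!×1!×0!) = -1/24
Σ = -1/24  ⇒  CG² = 1440/7×(-1/24)² = 5/14
CG = −√(5/14) = -0.597614

−√(5/14) = -0.597614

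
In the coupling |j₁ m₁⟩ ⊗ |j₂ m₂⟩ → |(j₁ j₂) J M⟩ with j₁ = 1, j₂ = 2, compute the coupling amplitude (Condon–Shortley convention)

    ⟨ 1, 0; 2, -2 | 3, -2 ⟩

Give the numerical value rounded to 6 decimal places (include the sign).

+√(1/3) = +0.577350

√[7·0!2!4!/7! · 1!1!0!4!1!5!] = √(192)
  +(−1)^0/∏(0,0,1,0,1,4)! = 1/24  (running 1/24)
⟨..|..⟩ = √(192)·(1/24) = +0.577350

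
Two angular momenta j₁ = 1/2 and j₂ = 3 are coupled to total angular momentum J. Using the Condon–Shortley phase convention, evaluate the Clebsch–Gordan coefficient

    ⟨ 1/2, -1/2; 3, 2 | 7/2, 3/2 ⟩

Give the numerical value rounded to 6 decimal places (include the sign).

j₁+j₂−J=0  J+j₁−j₂=1  J−j₁+j₂=6  j₁+j₂+J+1=8
(j₁±m₁, j₂±m₂, J±M) = (0,1,5,1,5,2)
P² = 28800/7
sum k=0..0:
  [0] +1/120 = 1/120
S = 1/120
C² = P²·S² = 2/7 ; C = +0.534522

+0.534522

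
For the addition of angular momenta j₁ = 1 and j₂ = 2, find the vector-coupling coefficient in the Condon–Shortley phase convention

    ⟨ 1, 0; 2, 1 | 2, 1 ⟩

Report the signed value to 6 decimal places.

−√(1/6) = -0.408248

triangle: 1!*1!*3!/6! = 6/720
(j±m)!: 1!*1!*3!*1!*3!*1! = 36
prefactor² = (2J+1)*Δ*N² = 3/2
  k=0: +1/(0!*1!*1!*3!*0!*0!) = 1/6
  k=1: −1/(1!*0!*0!*2!*1!*1!) = -1/2
Σ = -1/3  ⇒  CG² = 3/2*(-1/3)² = 1/6
CG = −√(1/6) = -0.408248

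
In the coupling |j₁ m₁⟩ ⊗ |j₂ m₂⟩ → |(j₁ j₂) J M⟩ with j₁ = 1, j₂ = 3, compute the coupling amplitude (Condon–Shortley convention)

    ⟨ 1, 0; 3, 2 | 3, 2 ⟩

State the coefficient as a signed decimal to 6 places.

√[7·1!1!5!/8! · 1!1!5!1!5!1!] = √(300)
  +(−1)^0/∏(0,1,1,5,0,0)! = 1/120  (running 1/120)
  +(−1)^1/∏(1,0,0,4,1,1)! = -1/24  (running -1/30)
⟨..|..⟩ = √(300)·(-1/30) = -0.577350

−√(1/3) ≈ -0.577350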